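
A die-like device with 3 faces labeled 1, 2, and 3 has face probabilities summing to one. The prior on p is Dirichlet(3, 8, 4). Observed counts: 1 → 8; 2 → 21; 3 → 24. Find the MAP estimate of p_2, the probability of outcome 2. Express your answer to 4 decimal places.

The posterior is Dirichlet(αᵢ + nᵢ) = Dirichlet(11, 29, 28).
For a Dirichlet(a₁,…,a_K) with all aᵢ > 1, the mode has j-th component (aⱼ − 1)/(Σaᵢ − K).
Here Σaᵢ = 68 and K = 3, so p_2 = (29 − 1)/(68 − 3) = 28/65 ≈ 0.4308.

MAP estimate: 0.4308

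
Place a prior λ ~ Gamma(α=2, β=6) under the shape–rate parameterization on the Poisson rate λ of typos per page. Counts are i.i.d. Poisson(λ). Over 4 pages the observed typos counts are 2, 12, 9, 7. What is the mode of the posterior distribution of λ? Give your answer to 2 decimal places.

λ̂_MAP = 3.10

Σxᵢ = 2+12+9+7 = 30, with n = 4.
Posterior ∝ λe^(−6λ) · λ^30e^(−4λ) = λ^31e^(−10λ), i.e. Gamma(shape=32, rate=10).
The mode of a Gamma(a, b) with a ≥ 1 (shape–rate) is (a−1)/b = 31/10 ≈ 3.10.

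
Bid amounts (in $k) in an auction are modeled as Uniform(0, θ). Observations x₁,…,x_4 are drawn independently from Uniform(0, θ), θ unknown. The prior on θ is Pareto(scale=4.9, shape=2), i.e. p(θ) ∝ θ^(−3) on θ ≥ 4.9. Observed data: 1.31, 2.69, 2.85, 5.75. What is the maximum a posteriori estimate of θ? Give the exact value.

The Uniform(0, θ) likelihood is θ^(−n) for θ ≥ max(xᵢ), zero otherwise. Here max(xᵢ) = 5.75.
Posterior ∝ θ^(−3) · θ^(−4) = θ^(−7) on θ ≥ max(4.9, 5.75) = 5.75.
This density is strictly decreasing in θ, so the posterior mode lies at the lower boundary of the support.

θ̂_MAP = 5.75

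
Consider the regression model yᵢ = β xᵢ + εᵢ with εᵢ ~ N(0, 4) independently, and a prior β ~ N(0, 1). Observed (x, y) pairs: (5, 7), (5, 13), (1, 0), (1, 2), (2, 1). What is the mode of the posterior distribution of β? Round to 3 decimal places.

β̂_MAP = 1.733

log p(β | y) = −Σ(yᵢ − βxᵢ)²/(2·4) − β²/(2·1) + const.
Setting the derivative to zero: Σxᵢ(yᵢ − βxᵢ)/4 − β/1 = 0, so β = Σxᵢyᵢ / (Σxᵢ² + σ²/τ²).
Σxᵢyᵢ = 5·7 + 5·13 + 1·0 + 1·2 + 2·1 = 104; Σxᵢ² = 56; σ²/τ² = 4.
β̂_MAP = 104 / (56 + 4) = 104/60 ≈ 1.733.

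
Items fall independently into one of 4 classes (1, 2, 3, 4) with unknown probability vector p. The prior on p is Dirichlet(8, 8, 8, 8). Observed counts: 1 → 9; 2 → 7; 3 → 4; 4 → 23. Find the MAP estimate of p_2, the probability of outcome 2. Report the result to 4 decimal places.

The posterior is Dirichlet(αᵢ + nᵢ) = Dirichlet(17, 15, 12, 31).
For a Dirichlet(a₁,…,a_K) with all aᵢ > 1, the mode has j-th component (aⱼ − 1)/(Σaᵢ − K).
Here Σaᵢ = 75 and K = 4, so p_2 = (15 − 1)/(75 − 4) = 14/71 ≈ 0.1972.

MAP estimate: 0.1972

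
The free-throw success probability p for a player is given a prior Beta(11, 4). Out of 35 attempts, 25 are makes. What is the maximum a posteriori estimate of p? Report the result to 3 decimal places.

p̂_MAP = 0.729

Prior: Beta(11, 4).
Data: 25 successes in 35 trials. The binomial likelihood contributes p^25(1−p)^10, so the posterior is Beta(11+25, 4+10) = Beta(36, 14).
For Beta(a, b) with a, b > 1 the mode is (a−1)/(a+b−2) = 35/48 ≈ 0.729.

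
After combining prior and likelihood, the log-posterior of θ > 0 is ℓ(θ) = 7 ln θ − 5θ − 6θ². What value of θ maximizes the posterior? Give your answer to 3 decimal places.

ℓ'(θ) = 7/θ − 5 − 12θ. Setting this to zero and multiplying by θ: 12θ² + 5θ − 7 = 0.
θ = (−5 + √(5² + 4·12·7)) / (2·12) = (−5 + √361) / 24 = (−5 + 19)/24 = 7/12.
ℓ''(θ) = −7/θ² − 12 < 0, confirming a maximum.

θ̂_MAP = 0.583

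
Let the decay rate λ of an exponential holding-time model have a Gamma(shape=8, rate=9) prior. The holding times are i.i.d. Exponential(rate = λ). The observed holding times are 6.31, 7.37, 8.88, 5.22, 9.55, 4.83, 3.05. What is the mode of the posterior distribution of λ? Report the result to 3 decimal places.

λ̂_MAP = 0.258

The Exponential(rate=λ) likelihood is ∝ λ^n e^(−λΣtᵢ). Here n = 7 and Σtᵢ = 6.31 + 7.37 + 8.88 + 5.22 + 9.55 + 4.83 + 3.05 = 45.21.
Posterior ∝ λ^7e^(−9λ) · λ^7e^(−45.21λ) = λ^14e^(−54.21λ), i.e. Gamma(15, 54.21).
Mode = (a−1)/b = 14/54.21 ≈ 0.258.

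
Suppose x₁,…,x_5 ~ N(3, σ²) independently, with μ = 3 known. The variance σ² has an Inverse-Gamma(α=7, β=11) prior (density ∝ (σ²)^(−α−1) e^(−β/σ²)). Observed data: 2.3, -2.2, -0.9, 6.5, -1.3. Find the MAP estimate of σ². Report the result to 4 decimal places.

σ̂²_MAP = 4.5467

Sum of squared deviations about the known mean: SS = (2.3−3)² + (-2.2−3)² + (-0.9−3)² + (6.5−3)² + (-1.3−3)² = 73.48.
The Normal likelihood contributes (σ²)^(−n/2) exp(−SS/(2σ²)), so the posterior is Inverse-Gamma(α + n/2, β + SS/2) = Inverse-Gamma(9.5, 47.74).
The mode of Inverse-Gamma(a, b) is b/(a+1) = 47.74/10.5 ≈ 4.5467.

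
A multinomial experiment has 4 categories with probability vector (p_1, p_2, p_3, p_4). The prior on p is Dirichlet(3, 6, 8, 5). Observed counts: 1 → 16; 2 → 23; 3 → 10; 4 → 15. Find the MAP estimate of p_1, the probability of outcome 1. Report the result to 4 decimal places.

The posterior is Dirichlet(αᵢ + nᵢ) = Dirichlet(19, 29, 18, 20).
For a Dirichlet(a₁,…,a_K) with all aᵢ > 1, the mode has j-th component (aⱼ − 1)/(Σaᵢ − K).
Here Σaᵢ = 86 and K = 4, so p_1 = (19 − 1)/(86 − 4) = 18/82 ≈ 0.2195.

MAP estimate: 0.2195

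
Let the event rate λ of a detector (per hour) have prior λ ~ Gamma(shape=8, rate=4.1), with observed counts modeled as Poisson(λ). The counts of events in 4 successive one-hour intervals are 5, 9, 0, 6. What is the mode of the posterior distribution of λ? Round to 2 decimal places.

Σxᵢ = 5+9+0+6 = 20, with n = 4.
Posterior ∝ λ^7e^(−4.1λ) · λ^20e^(−4λ) = λ^27e^(−8.1λ), i.e. Gamma(shape=28, rate=8.1).
The mode of a Gamma(a, b) with a ≥ 1 (shape–rate) is (a−1)/b = 27/8.1 ≈ 3.33.

λ̂_MAP = 3.33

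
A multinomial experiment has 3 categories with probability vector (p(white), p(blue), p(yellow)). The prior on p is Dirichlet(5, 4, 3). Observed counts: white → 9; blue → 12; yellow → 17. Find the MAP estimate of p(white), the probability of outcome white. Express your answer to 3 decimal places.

The posterior is Dirichlet(αᵢ + nᵢ) = Dirichlet(14, 16, 20).
For a Dirichlet(a₁,…,a_K) with all aᵢ > 1, the mode has j-th component (aⱼ − 1)/(Σaᵢ − K).
Here Σaᵢ = 50 and K = 3, so p(white) = (14 − 1)/(50 − 3) = 13/47 ≈ 0.277.

MAP estimate of p(white) = 0.277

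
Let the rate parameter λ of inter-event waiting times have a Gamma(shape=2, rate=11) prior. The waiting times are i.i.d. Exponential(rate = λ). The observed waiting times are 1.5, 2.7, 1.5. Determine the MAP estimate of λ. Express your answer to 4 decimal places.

The Exponential(rate=λ) likelihood is ∝ λ^n e^(−λΣtᵢ). Here n = 3 and Σtᵢ = 1.5 + 2.7 + 1.5 = 5.7.
Posterior ∝ λe^(−11λ) · λ^3e^(−5.7λ) = λ^4e^(−16.7λ), i.e. Gamma(5, 16.7).
Mode = (a−1)/b = 4/16.7 ≈ 0.2395.

λ̂_MAP = 0.2395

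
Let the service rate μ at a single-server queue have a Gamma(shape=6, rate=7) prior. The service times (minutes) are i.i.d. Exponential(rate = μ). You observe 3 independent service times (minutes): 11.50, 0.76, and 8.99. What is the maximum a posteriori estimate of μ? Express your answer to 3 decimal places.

The Exponential(rate=μ) likelihood is ∝ μ^n e^(−μΣtᵢ). Here n = 3 and Σtᵢ = 11.50 + 0.76 + 8.99 = 21.25.
Posterior ∝ μ^5e^(−7μ) · μ^3e^(−21.25μ) = μ^8e^(−28.25μ), i.e. Gamma(9, 28.25).
Mode = (a−1)/b = 8/28.25 ≈ 0.283.

μ̂_MAP = 0.283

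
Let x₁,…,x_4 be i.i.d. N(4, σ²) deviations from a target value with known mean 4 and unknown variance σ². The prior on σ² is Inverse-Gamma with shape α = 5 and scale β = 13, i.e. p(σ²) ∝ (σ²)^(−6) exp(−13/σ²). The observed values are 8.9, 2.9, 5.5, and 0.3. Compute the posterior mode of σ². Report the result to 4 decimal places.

σ̂²_MAP = 4.1975

Sum of squared deviations about the known mean: SS = (8.9−4)² + (2.9−4)² + (5.5−4)² + (0.3−4)² = 41.16.
The Normal likelihood contributes (σ²)^(−n/2) exp(−SS/(2σ²)), so the posterior is Inverse-Gamma(α + n/2, β + SS/2) = Inverse-Gamma(7, 33.58).
The mode of Inverse-Gamma(a, b) is b/(a+1) = 33.58/8 ≈ 4.1975.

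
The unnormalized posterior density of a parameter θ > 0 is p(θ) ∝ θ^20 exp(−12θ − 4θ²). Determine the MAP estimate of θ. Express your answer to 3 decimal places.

ℓ'(θ) = 20/θ − 12 − 8θ. Setting this to zero and multiplying by θ: 8θ² + 12θ − 20 = 0.
θ = (−12 + √(12² + 4·8·20)) / (2·8) = (−12 + √784) / 16 = (−12 + 28)/16 = 1.
ℓ''(θ) = −20/θ² − 8 < 0, confirming a maximum.

θ̂_MAP = 1.000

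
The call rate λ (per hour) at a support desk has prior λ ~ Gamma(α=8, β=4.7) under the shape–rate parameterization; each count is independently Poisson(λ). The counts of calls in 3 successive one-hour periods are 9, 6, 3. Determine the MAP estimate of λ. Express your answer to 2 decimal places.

Σxᵢ = 9+6+3 = 18, with n = 3.
Posterior ∝ λ^7e^(−4.7λ) · λ^18e^(−3λ) = λ^25e^(−7.7λ), i.e. Gamma(shape=26, rate=7.7).
The mode of a Gamma(a, b) with a ≥ 1 (shape–rate) is (a−1)/b = 25/7.7 ≈ 3.25.

λ̂_MAP = 3.25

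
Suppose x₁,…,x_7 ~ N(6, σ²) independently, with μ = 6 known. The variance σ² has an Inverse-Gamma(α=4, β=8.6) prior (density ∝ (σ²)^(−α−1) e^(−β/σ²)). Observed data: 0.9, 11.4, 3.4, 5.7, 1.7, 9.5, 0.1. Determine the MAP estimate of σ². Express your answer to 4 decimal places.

Sum of squared deviations about the known mean: SS = (0.9−6)² + (11.4−6)² + (3.4−6)² + (5.7−6)² + (1.7−6)² + (9.5−6)² + (0.1−6)² = 127.57.
The Normal likelihood contributes (σ²)^(−n/2) exp(−SS/(2σ²)), so the posterior is Inverse-Gamma(α + n/2, β + SS/2) = Inverse-Gamma(7.5, 72.385).
The mode of Inverse-Gamma(a, b) is b/(a+1) = 72.385/8.5 ≈ 8.5159.

σ̂²_MAP = 8.5159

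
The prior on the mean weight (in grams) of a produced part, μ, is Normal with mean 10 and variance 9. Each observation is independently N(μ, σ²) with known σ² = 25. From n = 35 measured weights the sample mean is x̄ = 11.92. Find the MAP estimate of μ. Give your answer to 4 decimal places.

μ̂_MAP = 11.7788

n = 35, x̄ = 11.92.
For a Normal prior and Normal likelihood with known variance, the posterior is Normal; its mode equals its mean, the precision-weighted average.
Prior precision 1/σ₀² = 1/9; data precision n/σ² = 35/25 = 1.4.
μ̂ = ((1/9)·10 + 1.4·11.92) / (1/9 + 1.4) = (20024/1125)/(68/45) = 5006/425 ≈ 11.7788.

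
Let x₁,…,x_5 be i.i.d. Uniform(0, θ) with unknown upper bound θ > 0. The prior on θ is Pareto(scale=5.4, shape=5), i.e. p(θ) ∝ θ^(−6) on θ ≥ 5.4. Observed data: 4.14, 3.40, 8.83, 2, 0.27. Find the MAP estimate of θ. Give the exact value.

The Uniform(0, θ) likelihood is θ^(−n) for θ ≥ max(xᵢ), zero otherwise. Here max(xᵢ) = 8.83.
Posterior ∝ θ^(−6) · θ^(−5) = θ^(−11) on θ ≥ max(5.4, 8.83) = 8.83.
This density is strictly decreasing in θ, so the posterior mode lies at the lower boundary of the support.

θ̂_MAP = 8.83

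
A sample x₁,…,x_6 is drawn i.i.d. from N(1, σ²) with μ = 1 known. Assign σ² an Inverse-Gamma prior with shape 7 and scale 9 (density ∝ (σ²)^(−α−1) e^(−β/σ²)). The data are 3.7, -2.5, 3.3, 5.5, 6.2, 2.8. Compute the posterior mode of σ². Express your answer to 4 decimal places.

Sum of squared deviations about the known mean: SS = (3.7−1)² + (-2.5−1)² + (3.3−1)² + (5.5−1)² + (6.2−1)² + (2.8−1)² = 75.36.
The Normal likelihood contributes (σ²)^(−n/2) exp(−SS/(2σ²)), so the posterior is Inverse-Gamma(α + n/2, β + SS/2) = Inverse-Gamma(10, 46.68).
The mode of Inverse-Gamma(a, b) is b/(a+1) = 46.68/11 ≈ 4.2436.

σ̂²_MAP = 4.2436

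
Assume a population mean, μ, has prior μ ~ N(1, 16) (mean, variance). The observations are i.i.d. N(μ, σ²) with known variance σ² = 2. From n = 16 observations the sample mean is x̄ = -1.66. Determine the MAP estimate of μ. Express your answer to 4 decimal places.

μ̂_MAP = -1.6394

n = 16, x̄ = -1.66.
For a Normal prior and Normal likelihood with known variance, the posterior is Normal; its mode equals its mean, the precision-weighted average.
Prior precision 1/σ₀² = 1/16 = 0.0625; data precision n/σ² = 16/2 = 8.
μ̂ = (0.0625·1 + 8·(-1.66)) / (0.0625 + 8) = (-13.2175)/8.0625 = -5287/3225 ≈ -1.6394.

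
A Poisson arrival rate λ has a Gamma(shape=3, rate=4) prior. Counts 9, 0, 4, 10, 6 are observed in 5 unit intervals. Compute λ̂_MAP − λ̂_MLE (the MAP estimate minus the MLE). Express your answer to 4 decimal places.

Σxᵢ = 29. Posterior is Gamma(32, 9); MAP = (32−1)/9 = 31/9 ≈ 3.44444.
MLE = x̄ = 29/5 ≈ 5.80000.
Difference = 31/9 − 29/5 = -106/45 ≈ -2.3556.

MAP − MLE = -2.3556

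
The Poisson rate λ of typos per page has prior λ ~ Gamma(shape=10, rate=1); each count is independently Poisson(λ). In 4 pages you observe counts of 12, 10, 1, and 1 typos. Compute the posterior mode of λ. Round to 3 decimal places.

λ̂_MAP = 6.600

Σxᵢ = 12+10+1+1 = 24, with n = 4.
Posterior ∝ λ^9e^(−1λ) · λ^24e^(−4λ) = λ^33e^(−5λ), i.e. Gamma(shape=34, rate=5).
The mode of a Gamma(a, b) with a ≥ 1 (shape–rate) is (a−1)/b = 33/5 ≈ 6.600.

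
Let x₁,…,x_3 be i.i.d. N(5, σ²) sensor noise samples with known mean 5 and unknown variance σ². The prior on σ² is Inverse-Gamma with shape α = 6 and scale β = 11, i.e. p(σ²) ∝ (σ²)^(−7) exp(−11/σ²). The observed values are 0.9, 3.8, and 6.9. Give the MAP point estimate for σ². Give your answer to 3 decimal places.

Sum of squared deviations about the known mean: SS = (0.9−5)² + (3.8−5)² + (6.9−5)² = 21.86.
The Normal likelihood contributes (σ²)^(−n/2) exp(−SS/(2σ²)), so the posterior is Inverse-Gamma(α + n/2, β + SS/2) = Inverse-Gamma(7.5, 21.93).
The mode of Inverse-Gamma(a, b) is b/(a+1) = 21.93/8.5 ≈ 2.580.

σ̂²_MAP = 2.580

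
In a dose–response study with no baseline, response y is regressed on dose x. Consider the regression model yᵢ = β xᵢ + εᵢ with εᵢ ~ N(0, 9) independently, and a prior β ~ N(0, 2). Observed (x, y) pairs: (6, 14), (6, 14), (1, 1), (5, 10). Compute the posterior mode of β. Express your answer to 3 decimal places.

log p(β | y) = −Σ(yᵢ − βxᵢ)²/(2·9) − β²/(2·2) + const.
Setting the derivative to zero: Σxᵢ(yᵢ − βxᵢ)/9 − β/2 = 0, so β = Σxᵢyᵢ / (Σxᵢ² + σ²/τ²).
Σxᵢyᵢ = 6·14 + 6·14 + 1·1 + 5·10 = 219; Σxᵢ² = 98; σ²/τ² = 4.5.
β̂_MAP = 219 / (98 + 4.5) = 219/102.5 ≈ 2.137.

β̂_MAP = 2.137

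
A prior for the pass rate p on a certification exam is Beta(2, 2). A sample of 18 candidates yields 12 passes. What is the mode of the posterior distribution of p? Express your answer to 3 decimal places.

p̂_MAP = 0.650

Prior: Beta(2, 2).
Data: 12 successes in 18 trials. The binomial likelihood contributes p^12(1−p)^6, so the posterior is Beta(2+12, 2+6) = Beta(14, 8).
For Beta(a, b) with a, b > 1 the mode is (a−1)/(a+b−2) = 13/20 ≈ 0.650.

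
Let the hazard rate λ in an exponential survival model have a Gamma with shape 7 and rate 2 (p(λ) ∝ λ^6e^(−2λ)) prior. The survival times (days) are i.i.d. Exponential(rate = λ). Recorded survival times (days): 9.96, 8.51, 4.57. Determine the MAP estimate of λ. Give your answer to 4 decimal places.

λ̂_MAP = 0.3594

The Exponential(rate=λ) likelihood is ∝ λ^n e^(−λΣtᵢ). Here n = 3 and Σtᵢ = 9.96 + 8.51 + 4.57 = 23.04.
Posterior ∝ λ^6e^(−2λ) · λ^3e^(−23.04λ) = λ^9e^(−25.04λ), i.e. Gamma(10, 25.04).
Mode = (a−1)/b = 9/25.04 ≈ 0.3594.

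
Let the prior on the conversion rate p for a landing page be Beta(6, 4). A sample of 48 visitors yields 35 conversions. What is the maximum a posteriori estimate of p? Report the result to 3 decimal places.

Prior: Beta(6, 4).
Data: 35 successes in 48 trials. The binomial likelihood contributes p^35(1−p)^13, so the posterior is Beta(6+35, 4+13) = Beta(41, 17).
For Beta(a, b) with a, b > 1 the mode is (a−1)/(a+b−2) = 40/56 ≈ 0.714.

p̂_MAP = 0.714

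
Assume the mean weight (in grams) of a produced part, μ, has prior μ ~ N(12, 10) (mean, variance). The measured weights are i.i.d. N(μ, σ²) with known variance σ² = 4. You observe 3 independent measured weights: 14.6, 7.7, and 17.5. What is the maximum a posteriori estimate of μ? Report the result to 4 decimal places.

μ̂_MAP = 13.1176

n = 3; x̄ = (14.6 + 7.7 + 17.5)/3 = 39.8/3 = 199/15 ≈ 13.2667.
For a Normal prior and Normal likelihood with known variance, the posterior is Normal; its mode equals its mean, the precision-weighted average.
Prior precision 1/σ₀² = 1/10 = 0.1; data precision n/σ² = 3/4 = 0.75.
μ̂ = (0.1·12 + 0.75·(199/15)) / (0.1 + 0.75) = 11.15/0.85 = 223/17 ≈ 13.1176.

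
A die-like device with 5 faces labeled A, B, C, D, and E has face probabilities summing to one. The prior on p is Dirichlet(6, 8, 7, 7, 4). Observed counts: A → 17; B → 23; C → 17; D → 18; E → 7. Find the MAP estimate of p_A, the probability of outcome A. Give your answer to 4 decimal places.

The posterior is Dirichlet(αᵢ + nᵢ) = Dirichlet(23, 31, 24, 25, 11).
For a Dirichlet(a₁,…,a_K) with all aᵢ > 1, the mode has j-th component (aⱼ − 1)/(Σaᵢ − K).
Here Σaᵢ = 114 and K = 5, so p_A = (23 − 1)/(114 − 5) = 22/109 ≈ 0.2018.

MAP estimate of p_A = 0.2018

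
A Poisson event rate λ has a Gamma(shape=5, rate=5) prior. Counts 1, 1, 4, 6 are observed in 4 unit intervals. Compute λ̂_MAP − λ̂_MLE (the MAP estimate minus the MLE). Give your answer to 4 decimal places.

Σxᵢ = 12. Posterior is Gamma(17, 9); MAP = (17−1)/9 = 16/9 ≈ 1.77778.
MLE = x̄ = 12/4 ≈ 3.00000.
Difference = 16/9 − 12/4 = -11/9 ≈ -1.2222.

MAP − MLE = -1.2222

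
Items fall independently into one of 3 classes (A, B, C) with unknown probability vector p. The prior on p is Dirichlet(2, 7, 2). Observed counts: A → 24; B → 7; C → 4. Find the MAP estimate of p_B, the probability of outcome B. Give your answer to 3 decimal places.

The posterior is Dirichlet(αᵢ + nᵢ) = Dirichlet(26, 14, 6).
For a Dirichlet(a₁,…,a_K) with all aᵢ > 1, the mode has j-th component (aⱼ − 1)/(Σaᵢ − K).
Here Σaᵢ = 46 and K = 3, so p_B = (14 − 1)/(46 − 3) = 13/43 ≈ 0.302.

MAP estimate of p_B = 0.302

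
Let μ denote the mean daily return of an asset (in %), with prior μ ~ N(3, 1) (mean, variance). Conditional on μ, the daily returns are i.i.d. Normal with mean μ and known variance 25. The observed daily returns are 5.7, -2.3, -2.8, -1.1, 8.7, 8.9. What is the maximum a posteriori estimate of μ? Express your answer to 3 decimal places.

n = 6; x̄ = (5.7 + (-2.3) + (-2.8) + (-1.1) + 8.7 + 8.9)/6 = 17.1/6 = 2.85.
For a Normal prior and Normal likelihood with known variance, the posterior is Normal; its mode equals its mean, the precision-weighted average.
Prior precision 1/σ₀² = 1/1 = 1; data precision n/σ² = 6/25 = 0.24.
μ̂ = (1·3 + 0.24·2.85) / (1 + 0.24) = 3.684/1.24 = 921/310 ≈ 2.971.

μ̂_MAP = 2.971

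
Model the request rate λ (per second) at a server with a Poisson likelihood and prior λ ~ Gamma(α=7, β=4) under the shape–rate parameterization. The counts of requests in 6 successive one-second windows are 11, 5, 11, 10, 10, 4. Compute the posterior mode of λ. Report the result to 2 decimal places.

Σxᵢ = 11+5+11+10+10+4 = 51, with n = 6.
Posterior ∝ λ^6e^(−4λ) · λ^51e^(−6λ) = λ^57e^(−10λ), i.e. Gamma(shape=58, rate=10).
The mode of a Gamma(a, b) with a ≥ 1 (shape–rate) is (a−1)/b = 57/10 ≈ 5.70.

λ̂_MAP = 5.70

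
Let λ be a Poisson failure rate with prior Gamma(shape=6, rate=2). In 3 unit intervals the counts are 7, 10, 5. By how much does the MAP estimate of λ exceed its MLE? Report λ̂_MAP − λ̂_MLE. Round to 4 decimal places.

Σxᵢ = 22. Posterior is Gamma(28, 5); MAP = (28−1)/5 = 27/5 ≈ 5.40000.
MLE = x̄ = 22/3 ≈ 7.33333.
Difference = 27/5 − 22/3 = -29/15 ≈ -1.9333.

MAP − MLE = -1.9333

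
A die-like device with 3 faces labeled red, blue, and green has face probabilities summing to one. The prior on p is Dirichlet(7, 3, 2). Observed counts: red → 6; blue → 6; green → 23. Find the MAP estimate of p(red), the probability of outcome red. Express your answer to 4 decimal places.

MAP estimate of p(red) = 0.2727

The posterior is Dirichlet(αᵢ + nᵢ) = Dirichlet(13, 9, 25).
For a Dirichlet(a₁,…,a_K) with all aᵢ > 1, the mode has j-th component (aⱼ − 1)/(Σaᵢ − K).
Here Σaᵢ = 47 and K = 3, so p(red) = (13 − 1)/(47 − 3) = 12/44 ≈ 0.2727.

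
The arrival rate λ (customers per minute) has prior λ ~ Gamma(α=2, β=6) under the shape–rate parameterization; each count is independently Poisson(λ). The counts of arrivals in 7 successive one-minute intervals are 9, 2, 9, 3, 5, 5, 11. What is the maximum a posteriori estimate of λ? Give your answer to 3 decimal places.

Σxᵢ = 9+2+9+3+5+5+11 = 44, with n = 7.
Posterior ∝ λe^(−6λ) · λ^44e^(−7λ) = λ^45e^(−13λ), i.e. Gamma(shape=46, rate=13).
The mode of a Gamma(a, b) with a ≥ 1 (shape–rate) is (a−1)/b = 45/13 ≈ 3.462.

λ̂_MAP = 3.462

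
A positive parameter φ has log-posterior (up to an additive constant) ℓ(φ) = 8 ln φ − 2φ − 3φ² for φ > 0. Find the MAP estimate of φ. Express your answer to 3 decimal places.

φ̂_MAP = 1.000

ℓ'(φ) = 8/φ − 2 − 6φ. Setting this to zero and multiplying by φ: 6φ² + 2φ − 8 = 0.
φ = (−2 + √(2² + 4·6·8)) / (2·6) = (−2 + √196) / 12 = (−2 + 14)/12 = 1.
ℓ''(φ) = −8/φ² − 6 < 0, confirming a maximum.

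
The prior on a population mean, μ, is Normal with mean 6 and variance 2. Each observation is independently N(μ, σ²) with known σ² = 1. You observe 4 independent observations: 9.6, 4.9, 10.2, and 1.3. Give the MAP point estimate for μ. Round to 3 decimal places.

n = 4; x̄ = (9.6 + 4.9 + 10.2 + 1.3)/4 = 26/4 = 6.5.
For a Normal prior and Normal likelihood with known variance, the posterior is Normal; its mode equals its mean, the precision-weighted average.
Prior precision 1/σ₀² = 1/2 = 0.5; data precision n/σ² = 4/1 = 4.
μ̂ = (0.5·6 + 4·6.5) / (0.5 + 4) = 29/4.5 = 58/9 ≈ 6.444.

μ̂_MAP = 6.444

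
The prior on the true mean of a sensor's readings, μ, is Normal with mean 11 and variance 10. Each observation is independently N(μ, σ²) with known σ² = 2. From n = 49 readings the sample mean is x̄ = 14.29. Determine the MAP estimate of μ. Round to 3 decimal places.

n = 49, x̄ = 14.29.
For a Normal prior and Normal likelihood with known variance, the posterior is Normal; its mode equals its mean, the precision-weighted average.
Prior precision 1/σ₀² = 1/10 = 0.1; data precision n/σ² = 49/2 = 24.5.
μ̂ = (0.1·11 + 24.5·14.29) / (0.1 + 24.5) = 351.205/24.6 = 70241/4920 ≈ 14.277.

μ̂_MAP = 14.277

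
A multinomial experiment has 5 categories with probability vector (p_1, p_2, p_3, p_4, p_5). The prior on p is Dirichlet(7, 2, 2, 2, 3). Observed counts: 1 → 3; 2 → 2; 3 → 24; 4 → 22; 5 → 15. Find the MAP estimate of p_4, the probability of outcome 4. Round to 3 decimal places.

The posterior is Dirichlet(αᵢ + nᵢ) = Dirichlet(10, 4, 26, 24, 18).
For a Dirichlet(a₁,…,a_K) with all aᵢ > 1, the mode has j-th component (aⱼ − 1)/(Σaᵢ − K).
Here Σaᵢ = 82 and K = 5, so p_4 = (24 − 1)/(82 − 5) = 23/77 ≈ 0.299.

MAP estimate: 0.299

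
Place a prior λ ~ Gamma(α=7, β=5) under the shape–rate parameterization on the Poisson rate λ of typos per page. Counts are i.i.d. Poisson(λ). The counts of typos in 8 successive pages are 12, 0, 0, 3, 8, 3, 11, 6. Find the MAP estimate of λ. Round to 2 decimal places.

λ̂_MAP = 3.77

Σxᵢ = 12+0+0+3+8+3+11+6 = 43, with n = 8.
Posterior ∝ λ^6e^(−5λ) · λ^43e^(−8λ) = λ^49e^(−13λ), i.e. Gamma(shape=50, rate=13).
The mode of a Gamma(a, b) with a ≥ 1 (shape–rate) is (a−1)/b = 49/13 ≈ 3.77.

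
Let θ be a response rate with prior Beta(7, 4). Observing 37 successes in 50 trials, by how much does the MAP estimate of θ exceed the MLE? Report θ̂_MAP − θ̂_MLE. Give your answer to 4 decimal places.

Posterior is Beta(44, 17); MAP = (44−1)/(61−2) = 43/59 ≈ 0.72881.
MLE ignores the prior: θ̂_MLE = k/n = 37/50 ≈ 0.74000.
Difference = 43/59 − 37/50 = -33/2950 ≈ -0.0112.

MAP − MLE = -0.0112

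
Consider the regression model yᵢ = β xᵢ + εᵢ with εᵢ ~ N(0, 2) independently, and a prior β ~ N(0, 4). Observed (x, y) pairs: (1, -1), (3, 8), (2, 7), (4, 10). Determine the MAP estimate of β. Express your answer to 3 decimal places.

log p(β | y) = −Σ(yᵢ − βxᵢ)²/(2·2) − β²/(2·4) + const.
Setting the derivative to zero: Σxᵢ(yᵢ − βxᵢ)/2 − β/4 = 0, so β = Σxᵢyᵢ / (Σxᵢ² + σ²/τ²).
Σxᵢyᵢ = 1·(-1) + 3·8 + 2·7 + 4·10 = 77; Σxᵢ² = 30; σ²/τ² = 0.5.
β̂_MAP = 77 / (30 + 0.5) = 77/30.5 ≈ 2.525.

β̂_MAP = 2.525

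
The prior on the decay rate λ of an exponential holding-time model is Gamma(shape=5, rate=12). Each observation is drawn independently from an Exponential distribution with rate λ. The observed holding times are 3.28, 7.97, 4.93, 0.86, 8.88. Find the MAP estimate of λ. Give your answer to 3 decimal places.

The Exponential(rate=λ) likelihood is ∝ λ^n e^(−λΣtᵢ). Here n = 5 and Σtᵢ = 3.28 + 7.97 + 4.93 + 0.86 + 8.88 = 25.92.
Posterior ∝ λ^4e^(−12λ) · λ^5e^(−25.92λ) = λ^9e^(−37.92λ), i.e. Gamma(10, 37.92).
Mode = (a−1)/b = 9/37.92 ≈ 0.237.

λ̂_MAP = 0.237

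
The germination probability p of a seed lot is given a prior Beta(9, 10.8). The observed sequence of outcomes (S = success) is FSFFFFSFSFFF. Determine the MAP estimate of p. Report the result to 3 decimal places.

p̂_MAP = 0.369

Prior: Beta(9, 10.8).
Data: 3 successes in 12 trials (from the sequence). The binomial likelihood contributes p^3(1−p)^9, so the posterior is Beta(9+3, 10.8+9) = Beta(12, 19.8).
For Beta(a, b) with a, b > 1 the mode is (a−1)/(a+b−2) = 11/29.8 ≈ 0.369.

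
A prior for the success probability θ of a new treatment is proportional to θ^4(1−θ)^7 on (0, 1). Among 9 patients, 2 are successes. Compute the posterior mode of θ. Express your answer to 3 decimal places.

θ̂_MAP = 0.300

The prior density ∝ θ^4(1−θ)^7 is the kernel of Beta(5, 8).
Data: 2 successes in 9 trials. The binomial likelihood contributes θ^2(1−θ)^7, so the posterior is Beta(5+2, 8+7) = Beta(7, 15).
For Beta(a, b) with a, b > 1 the mode is (a−1)/(a+b−2) = 6/20 ≈ 0.300.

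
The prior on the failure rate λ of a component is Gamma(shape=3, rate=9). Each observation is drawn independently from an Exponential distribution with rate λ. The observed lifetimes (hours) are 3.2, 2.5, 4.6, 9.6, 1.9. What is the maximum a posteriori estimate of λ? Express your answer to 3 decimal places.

λ̂_MAP = 0.227

The Exponential(rate=λ) likelihood is ∝ λ^n e^(−λΣtᵢ). Here n = 5 and Σtᵢ = 3.2 + 2.5 + 4.6 + 9.6 + 1.9 = 21.8.
Posterior ∝ λ^2e^(−9λ) · λ^5e^(−21.8λ) = λ^7e^(−30.8λ), i.e. Gamma(8, 30.8).
Mode = (a−1)/b = 7/30.8 ≈ 0.227.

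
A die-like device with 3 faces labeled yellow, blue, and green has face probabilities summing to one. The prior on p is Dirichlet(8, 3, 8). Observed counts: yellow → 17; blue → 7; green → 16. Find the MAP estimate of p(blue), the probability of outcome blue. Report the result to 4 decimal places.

The posterior is Dirichlet(αᵢ + nᵢ) = Dirichlet(25, 10, 24).
For a Dirichlet(a₁,…,a_K) with all aᵢ > 1, the mode has j-th component (aⱼ − 1)/(Σaᵢ − K).
Here Σaᵢ = 59 and K = 3, so p(blue) = (10 − 1)/(59 − 3) = 9/56 ≈ 0.1607.

MAP estimate of p(blue) = 0.1607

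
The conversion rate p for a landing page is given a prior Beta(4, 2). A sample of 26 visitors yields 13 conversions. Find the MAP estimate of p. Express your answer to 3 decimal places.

p̂_MAP = 0.533

Prior: Beta(4, 2).
Data: 13 successes in 26 trials. The binomial likelihood contributes p^13(1−p)^13, so the posterior is Beta(4+13, 2+13) = Beta(17, 15).
For Beta(a, b) with a, b > 1 the mode is (a−1)/(a+b−2) = 16/30 ≈ 0.533.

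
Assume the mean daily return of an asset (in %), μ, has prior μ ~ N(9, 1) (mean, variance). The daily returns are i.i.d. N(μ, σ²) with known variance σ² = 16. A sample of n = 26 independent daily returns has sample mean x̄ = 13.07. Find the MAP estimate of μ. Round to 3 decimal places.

n = 26, x̄ = 13.07.
For a Normal prior and Normal likelihood with known variance, the posterior is Normal; its mode equals its mean, the precision-weighted average.
Prior precision 1/σ₀² = 1/1 = 1; data precision n/σ² = 26/16 = 1.625.
μ̂ = (1·9 + 1.625·13.07) / (1 + 1.625) = 30.23875/2.625 = 24191/2100 ≈ 11.520.

μ̂_MAP = 11.520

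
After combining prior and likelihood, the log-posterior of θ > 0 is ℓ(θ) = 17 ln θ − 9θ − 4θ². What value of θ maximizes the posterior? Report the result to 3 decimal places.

ℓ'(θ) = 17/θ − 9 − 8θ. Setting this to zero and multiplying by θ: 8θ² + 9θ − 17 = 0.
θ = (−9 + √(9² + 4·8·17)) / (2·8) = (−9 + √625) / 16 = (−9 + 25)/16 = 1.
ℓ''(θ) = −17/θ² − 8 < 0, confirming a maximum.

θ̂_MAP = 1.000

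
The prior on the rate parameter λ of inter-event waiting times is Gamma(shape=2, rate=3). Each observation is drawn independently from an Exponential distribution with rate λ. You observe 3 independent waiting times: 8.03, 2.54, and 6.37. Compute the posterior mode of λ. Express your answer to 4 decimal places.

The Exponential(rate=λ) likelihood is ∝ λ^n e^(−λΣtᵢ). Here n = 3 and Σtᵢ = 8.03 + 2.54 + 6.37 = 16.94.
Posterior ∝ λe^(−3λ) · λ^3e^(−16.94λ) = λ^4e^(−19.94λ), i.e. Gamma(5, 19.94).
Mode = (a−1)/b = 4/19.94 ≈ 0.2006.

λ̂_MAP = 0.2006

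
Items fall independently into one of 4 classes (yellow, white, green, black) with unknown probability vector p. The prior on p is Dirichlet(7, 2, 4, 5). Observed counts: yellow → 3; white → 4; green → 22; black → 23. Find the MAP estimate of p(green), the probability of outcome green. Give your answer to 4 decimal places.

MAP estimate of p(green) = 0.3788

The posterior is Dirichlet(αᵢ + nᵢ) = Dirichlet(10, 6, 26, 28).
For a Dirichlet(a₁,…,a_K) with all aᵢ > 1, the mode has j-th component (aⱼ − 1)/(Σaᵢ − K).
Here Σaᵢ = 70 and K = 4, so p(green) = (26 − 1)/(70 − 4) = 25/66 ≈ 0.3788.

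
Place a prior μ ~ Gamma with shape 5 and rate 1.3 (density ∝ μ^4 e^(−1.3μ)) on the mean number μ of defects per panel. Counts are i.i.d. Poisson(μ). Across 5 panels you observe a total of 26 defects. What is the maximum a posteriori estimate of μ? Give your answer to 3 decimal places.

Σxᵢ = 26, n = 5.
Posterior ∝ μ^4e^(−1.3μ) · μ^26e^(−5μ) = μ^30e^(−6.3μ), i.e. Gamma(shape=31, rate=6.3).
The mode of a Gamma(a, b) with a ≥ 1 (shape–rate) is (a−1)/b = 30/6.3 ≈ 4.762.

μ̂_MAP = 4.762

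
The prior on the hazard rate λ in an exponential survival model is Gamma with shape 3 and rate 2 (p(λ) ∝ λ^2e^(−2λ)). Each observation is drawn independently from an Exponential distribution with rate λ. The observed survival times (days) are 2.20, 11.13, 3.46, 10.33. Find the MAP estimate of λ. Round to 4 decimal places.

λ̂_MAP = 0.2060

The Exponential(rate=λ) likelihood is ∝ λ^n e^(−λΣtᵢ). Here n = 4 and Σtᵢ = 2.20 + 11.13 + 3.46 + 10.33 = 27.12.
Posterior ∝ λ^2e^(−2λ) · λ^4e^(−27.12λ) = λ^6e^(−29.12λ), i.e. Gamma(7, 29.12).
Mode = (a−1)/b = 6/29.12 ≈ 0.2060.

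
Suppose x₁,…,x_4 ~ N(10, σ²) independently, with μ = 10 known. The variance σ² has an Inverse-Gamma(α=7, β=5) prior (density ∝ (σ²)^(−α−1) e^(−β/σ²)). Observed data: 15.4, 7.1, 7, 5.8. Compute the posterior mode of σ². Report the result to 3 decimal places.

Sum of squared deviations about the known mean: SS = (15.4−10)² + (7.1−10)² + (7−10)² + (5.8−10)² = 64.21.
The Normal likelihood contributes (σ²)^(−n/2) exp(−SS/(2σ²)), so the posterior is Inverse-Gamma(α + n/2, β + SS/2) = Inverse-Gamma(9, 37.105).
The mode of Inverse-Gamma(a, b) is b/(a+1) = 37.105/10 ≈ 3.711.

σ̂²_MAP = 3.711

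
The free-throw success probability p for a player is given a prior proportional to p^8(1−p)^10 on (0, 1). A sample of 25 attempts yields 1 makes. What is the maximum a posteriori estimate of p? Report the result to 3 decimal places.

p̂_MAP = 0.209

The prior density ∝ p^8(1−p)^10 is the kernel of Beta(9, 11).
Data: 1 success in 25 trials. The binomial likelihood contributes p(1−p)^24, so the posterior is Beta(9+1, 11+24) = Beta(10, 35).
For Beta(a, b) with a, b > 1 the mode is (a−1)/(a+b−2) = 9/43 ≈ 0.209.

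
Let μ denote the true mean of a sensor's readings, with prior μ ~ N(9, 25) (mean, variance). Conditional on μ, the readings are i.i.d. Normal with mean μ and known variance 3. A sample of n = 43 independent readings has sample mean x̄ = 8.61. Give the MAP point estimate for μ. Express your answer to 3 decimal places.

n = 43, x̄ = 8.61.
For a Normal prior and Normal likelihood with known variance, the posterior is Normal; its mode equals its mean, the precision-weighted average.
Prior precision 1/σ₀² = 1/25 = 0.04; data precision n/σ² = 43/3.
μ̂ = (0.04·9 + (43/3)·8.61) / (0.04 + 43/3) = 123.77/(1078/75) = 37131/4312 ≈ 8.611.

μ̂_MAP = 8.611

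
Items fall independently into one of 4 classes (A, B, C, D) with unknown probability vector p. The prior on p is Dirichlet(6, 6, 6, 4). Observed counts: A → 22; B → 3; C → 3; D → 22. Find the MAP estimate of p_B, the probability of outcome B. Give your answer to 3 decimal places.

MAP estimate of p_B = 0.118

The posterior is Dirichlet(αᵢ + nᵢ) = Dirichlet(28, 9, 9, 26).
For a Dirichlet(a₁,…,a_K) with all aᵢ > 1, the mode has j-th component (aⱼ − 1)/(Σaᵢ − K).
Here Σaᵢ = 72 and K = 4, so p_B = (9 − 1)/(72 − 4) = 8/68 ≈ 0.118.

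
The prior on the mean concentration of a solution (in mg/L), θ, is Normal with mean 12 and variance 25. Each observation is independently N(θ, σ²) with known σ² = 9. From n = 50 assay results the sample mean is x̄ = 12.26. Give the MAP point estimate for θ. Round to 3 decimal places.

θ̂_MAP = 12.258

n = 50, x̄ = 12.26.
For a Normal prior and Normal likelihood with known variance, the posterior is Normal; its mode equals its mean, the precision-weighted average.
Prior precision 1/σ₀² = 1/25 = 0.04; data precision n/σ² = 50/9.
θ̂ = (0.04·12 + (50/9)·12.26) / (0.04 + 50/9) = (15433/225)/(1259/225) = 15433/1259 ≈ 12.258.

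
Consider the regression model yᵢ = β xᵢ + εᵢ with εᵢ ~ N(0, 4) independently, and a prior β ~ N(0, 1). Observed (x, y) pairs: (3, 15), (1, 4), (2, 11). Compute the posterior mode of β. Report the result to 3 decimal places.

log p(β | y) = −Σ(yᵢ − βxᵢ)²/(2·4) − β²/(2·1) + const.
Setting the derivative to zero: Σxᵢ(yᵢ − βxᵢ)/4 − β/1 = 0, so β = Σxᵢyᵢ / (Σxᵢ² + σ²/τ²).
Σxᵢyᵢ = 3·15 + 1·4 + 2·11 = 71; Σxᵢ² = 14; σ²/τ² = 4.
β̂_MAP = 71 / (14 + 4) = 71/18 ≈ 3.944.

β̂_MAP = 3.944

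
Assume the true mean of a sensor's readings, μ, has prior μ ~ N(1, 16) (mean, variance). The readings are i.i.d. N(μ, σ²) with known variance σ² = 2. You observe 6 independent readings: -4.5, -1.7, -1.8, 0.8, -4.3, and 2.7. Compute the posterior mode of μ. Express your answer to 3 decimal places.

n = 6; x̄ = ((-4.5) + (-1.7) + (-1.8) + 0.8 + (-4.3) + 2.7)/6 = -8.8/6 = -22/15 ≈ -1.4667.
For a Normal prior and Normal likelihood with known variance, the posterior is Normal; its mode equals its mean, the precision-weighted average.
Prior precision 1/σ₀² = 1/16 = 0.0625; data precision n/σ² = 6/2 = 3.
μ̂ = (0.0625·1 + 3·(-22/15)) / (0.0625 + 3) = (-4.3375)/3.0625 = -347/245 ≈ -1.416.

μ̂_MAP = -1.416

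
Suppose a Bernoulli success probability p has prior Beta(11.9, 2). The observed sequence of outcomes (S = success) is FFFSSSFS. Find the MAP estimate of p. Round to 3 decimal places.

p̂_MAP = 0.749

Prior: Beta(11.9, 2).
Data: 4 successes in 8 trials (from the sequence). The binomial likelihood contributes p^4(1−p)^4, so the posterior is Beta(11.9+4, 2+4) = Beta(15.9, 6).
For Beta(a, b) with a, b > 1 the mode is (a−1)/(a+b−2) = 14.9/19.9 ≈ 0.749.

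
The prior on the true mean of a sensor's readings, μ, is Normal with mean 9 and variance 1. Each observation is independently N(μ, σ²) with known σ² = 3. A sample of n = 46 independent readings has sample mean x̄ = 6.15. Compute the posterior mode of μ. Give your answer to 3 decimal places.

n = 46, x̄ = 6.15.
For a Normal prior and Normal likelihood with known variance, the posterior is Normal; its mode equals its mean, the precision-weighted average.
Prior precision 1/σ₀² = 1/1 = 1; data precision n/σ² = 46/3.
μ̂ = (1·9 + (46/3)·6.15) / (1 + 46/3) = 103.3/(49/3) = 3099/490 ≈ 6.324.

μ̂_MAP = 6.324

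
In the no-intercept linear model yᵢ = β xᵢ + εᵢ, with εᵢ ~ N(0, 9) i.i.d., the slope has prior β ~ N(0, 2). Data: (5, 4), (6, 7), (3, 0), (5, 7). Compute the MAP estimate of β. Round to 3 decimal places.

β̂_MAP = 0.975

log p(β | y) = −Σ(yᵢ − βxᵢ)²/(2·9) − β²/(2·2) + const.
Setting the derivative to zero: Σxᵢ(yᵢ − βxᵢ)/9 − β/2 = 0, so β = Σxᵢyᵢ / (Σxᵢ² + σ²/τ²).
Σxᵢyᵢ = 5·4 + 6·7 + 3·0 + 5·7 = 97; Σxᵢ² = 95; σ²/τ² = 4.5.
β̂_MAP = 97 / (95 + 4.5) = 97/99.5 ≈ 0.975.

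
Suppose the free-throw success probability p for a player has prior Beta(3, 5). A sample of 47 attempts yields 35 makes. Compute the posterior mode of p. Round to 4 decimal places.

p̂_MAP = 0.6981

Prior: Beta(3, 5).
Data: 35 successes in 47 trials. The binomial likelihood contributes p^35(1−p)^12, so the posterior is Beta(3+35, 5+12) = Beta(38, 17).
For Beta(a, b) with a, b > 1 the mode is (a−1)/(a+b−2) = 37/53 ≈ 0.6981.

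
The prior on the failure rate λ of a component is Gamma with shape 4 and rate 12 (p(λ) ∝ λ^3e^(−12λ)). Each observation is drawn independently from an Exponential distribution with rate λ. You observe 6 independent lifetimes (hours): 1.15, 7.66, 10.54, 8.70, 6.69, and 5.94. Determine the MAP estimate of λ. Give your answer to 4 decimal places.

The Exponential(rate=λ) likelihood is ∝ λ^n e^(−λΣtᵢ). Here n = 6 and Σtᵢ = 1.15 + 7.66 + 10.54 + 8.70 + 6.69 + 5.94 = 40.68.
Posterior ∝ λ^3e^(−12λ) · λ^6e^(−40.68λ) = λ^9e^(−52.68λ), i.e. Gamma(10, 52.68).
Mode = (a−1)/b = 9/52.68 ≈ 0.1708.

λ̂_MAP = 0.1708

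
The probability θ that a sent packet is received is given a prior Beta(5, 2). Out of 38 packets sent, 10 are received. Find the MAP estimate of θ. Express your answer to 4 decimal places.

θ̂_MAP = 0.3256

Prior: Beta(5, 2).
Data: 10 successes in 38 trials. The binomial likelihood contributes θ^10(1−θ)^28, so the posterior is Beta(5+10, 2+28) = Beta(15, 30).
For Beta(a, b) with a, b > 1 the mode is (a−1)/(a+b−2) = 14/43 ≈ 0.3256.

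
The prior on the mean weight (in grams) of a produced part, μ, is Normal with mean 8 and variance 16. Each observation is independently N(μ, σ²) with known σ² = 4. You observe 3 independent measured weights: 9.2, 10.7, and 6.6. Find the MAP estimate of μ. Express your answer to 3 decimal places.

n = 3; x̄ = (9.2 + 10.7 + 6.6)/3 = 26.5/3 = 53/6 ≈ 8.8333.
For a Normal prior and Normal likelihood with known variance, the posterior is Normal; its mode equals its mean, the precision-weighted average.
Prior precision 1/σ₀² = 1/16 = 0.0625; data precision n/σ² = 3/4 = 0.75.
μ̂ = (0.0625·8 + 0.75·(53/6)) / (0.0625 + 0.75) = 7.125/0.8125 = 114/13 ≈ 8.769.

μ̂_MAP = 8.769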